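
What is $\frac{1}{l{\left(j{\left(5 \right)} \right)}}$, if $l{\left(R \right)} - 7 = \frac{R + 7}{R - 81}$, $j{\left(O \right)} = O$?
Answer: $\frac{19}{130} \approx 0.14615$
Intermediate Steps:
$l{\left(R \right)} = 7 + \frac{7 + R}{-81 + R}$ ($l{\left(R \right)} = 7 + \frac{R + 7}{R - 81} = 7 + \frac{7 + R}{-81 + R}$)
$\frac{1}{l{\left(j{\left(5 \right)} \right)}} = \frac{1}{8 \frac{1}{-81 + 5} \left(-70 + 5\right)} = \frac{1}{8 \frac{1}{-76} \left(-65\right)} = \frac{1}{8 \left(- \frac{1}{76}\right) \left(-65\right)} = \frac{1}{\frac{130}{19}} = \frac{19}{130}$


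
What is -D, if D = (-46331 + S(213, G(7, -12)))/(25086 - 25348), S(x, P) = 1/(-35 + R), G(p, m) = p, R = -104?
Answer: -3220005/18209 ≈ -176.84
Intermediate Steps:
S(x, P) = -1/139 (S(x, P) = 1/(-35 - 104) = 1/(-139) = -1/139)
D = 3220005/18209 (D = (-46331 - 1/139)/(25086 - 25348) = -6440010/139/(-262) = -6440010/139*(-1/262) = 3220005/18209 ≈ 176.84)
-D = -1*3220005/18209 = -3220005/18209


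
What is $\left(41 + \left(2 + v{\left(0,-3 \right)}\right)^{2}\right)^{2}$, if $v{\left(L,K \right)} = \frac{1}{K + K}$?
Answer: $\frac{2550409}{1296} \approx 1967.9$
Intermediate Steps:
$v{\left(L,K \right)} = \frac{1}{2 K}$
$\left(41 + \left(2 + v{\left(0,-3 \right)}\right)^{2}\right)^{2} = \left(41 + \left(2 + \frac{1}{2 \left(-3\right)}\right)^{2}\right)^{2} = \left(41 + \left(2 + \frac{1}{2} \left(- \frac{1}{3}\right)\right)^{2}\right)^{2} = \left(41 + \left(2 - \frac{1}{6}\right)^{2}\right)^{2} = \left(41 + \left(\frac{11}{6}\right)^{2}\right)^{2} = \left(41 + \frac{121}{36}\right)^{2} = \left(\frac{1597}{36}\right)^{2} = \frac{2550409}{1296}$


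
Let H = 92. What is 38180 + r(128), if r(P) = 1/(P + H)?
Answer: 8399601/220 ≈ 38180.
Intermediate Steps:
r(P) = 1/(92 + P) (r(P) = 1/(P + 92) = 1/(92 + P))
38180 + r(128) = 38180 + 1/(92 + 128) = 38180 + 1/220 = 8399601/220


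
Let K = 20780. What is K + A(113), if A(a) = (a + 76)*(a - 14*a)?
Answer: -256861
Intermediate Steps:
A(a) = -13*a*(76 + a) (A(a) = (76 + a)*(-13*a) = -13*a*(76 + a))
K + A(113) = 20780 - 13*113*(76 + 113) = 20780 - 13*113*189 = 20780 - 277641 = -256861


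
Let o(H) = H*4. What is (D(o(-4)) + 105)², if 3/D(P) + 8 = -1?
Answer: 98596/9 ≈ 10955.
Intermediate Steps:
o(H) = 4*H
D(P) = -⅓ (D(P) = 3/(-8 - 1) = 3/(-9) = 3*(-⅑) = -⅓)
(D(o(-4)) + 105)² = (-⅓ + 105)² = (314/3)² = 98596/9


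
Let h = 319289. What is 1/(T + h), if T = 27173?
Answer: 1/346462 ≈ 2.8863e-6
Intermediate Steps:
1/(T + h) = 1/(27173 + 319289) = 1/346462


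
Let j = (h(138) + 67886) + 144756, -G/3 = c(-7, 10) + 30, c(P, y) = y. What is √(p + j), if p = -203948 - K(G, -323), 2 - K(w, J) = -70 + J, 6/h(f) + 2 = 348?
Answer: √248381290/173 ≈ 91.099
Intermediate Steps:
h(f) = 3/173 (h(f) = 6/(-2 + 348) = 6/346 = 6*(1/346) = 3/173)
G = -120 (G = -3*(10 + 30) = -3*40 = -120)
K(w, J) = 72 - J (K(w, J) = 2 - (-70 + J) = 2 + (70 - J) = 72 - J)
p = -204343 (p = -203948 - (72 - 1*(-323)) = -203948 - (72 + 323) = -203948 - 1*395 = -203948 - 395 = -204343)
j = 36787069/173 (j = (3/173 + 67886) + 144756 = 11744281/173 + 144756 = 36787069/173 ≈ 2.1264e+5)
√(p + j) = √(-204343 + 36787069/173) = √(1435730/173) = √248381290/173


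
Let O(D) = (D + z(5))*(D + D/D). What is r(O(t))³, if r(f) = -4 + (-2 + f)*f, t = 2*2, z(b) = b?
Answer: 7200237491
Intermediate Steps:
t = 4
O(D) = (1 + D)*(5 + D) (O(D) = (D + 5)*(D + D/D) = (5 + D)*(D + 1) = (5 + D)*(1 + D) = (1 + D)*(5 + D))
r(f) = -4 + f*(-2 + f)
r(O(t))³ = (-4 + (5 + 4² + 6*4)² - 2*(5 + 4² + 6*4))³ = (-4 + (5 + 16 + 24)² - 2*(5 + 16 + 24))³ = (-4 + 45² - 2*45)³ = (-4 + 2025 - 90)³ = 1931³ = 7200237491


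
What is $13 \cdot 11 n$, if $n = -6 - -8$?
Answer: $286$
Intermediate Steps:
$n = 2$ ($n = -6 + 8 = 2$)
$13 \cdot 11 n = 13 \cdot 11 \cdot 2 = 143 \cdot 2 = 286$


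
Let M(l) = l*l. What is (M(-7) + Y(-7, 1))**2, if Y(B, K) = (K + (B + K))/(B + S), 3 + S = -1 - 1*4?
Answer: 21904/9 ≈ 2433.8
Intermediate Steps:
M(l) = l**2
S = -8 (S = -3 + (-1 - 1*4) = -3 + (-1 - 4) = -3 - 5 = -8)
Y(B, K) = (B + 2*K)/(-8 + B) (Y(B, K) = (K + (B + K))/(B - 8) = (B + 2*K)/(-8 + B))
(M(-7) + Y(-7, 1))**2 = ((-7)**2 + (-7 + 2*1)/(-8 - 7))**2 = (49 + (-7 + 2)/(-15))**2 = (49 - 1/15*(-5))**2 = (49 + 1/3)**2 = (148/3)**2 = 21904/9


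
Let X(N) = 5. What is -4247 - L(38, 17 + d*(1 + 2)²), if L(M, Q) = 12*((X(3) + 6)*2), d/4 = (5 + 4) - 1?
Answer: -4511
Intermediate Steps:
d = 32 (d = 4*((5 + 4) - 1) = 4*(9 - 1) = 4*8 = 32)
L(M, Q) = 264 (L(M, Q) = 12*((5 + 6)*2) = 12*(11*2) = 12*22 = 264)
-4247 - L(38, 17 + d*(1 + 2)²) = -4247 - 1*264 = -4247 - 264 = -4511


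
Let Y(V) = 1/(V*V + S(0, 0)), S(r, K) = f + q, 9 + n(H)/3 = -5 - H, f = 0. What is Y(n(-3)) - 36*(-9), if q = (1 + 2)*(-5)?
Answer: 347977/1074 ≈ 324.00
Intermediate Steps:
n(H) = -42 - 3*H (n(H) = -27 + 3*(-5 - H) = -27 + (-15 - 3*H) = -42 - 3*H)
q = -15 (q = 3*(-5) = -15)
S(r, K) = -15 (S(r, K) = 0 - 15 = -15)
Y(V) = 1/(-15 + V²) (Y(V) = 1/(V*V - 15) = 1/(V² - 15) = 1/(-15 + V²))
Y(n(-3)) - 36*(-9) = 1/(-15 + (-42 - 3*(-3))²) - 36*(-9) = 1/(-15 + (-42 + 9)²) + 324 = 1/(-15 + (-33)²) + 324 = 1/(-15 + 1089) + 324 = 1/1074 + 324 = 347977/1074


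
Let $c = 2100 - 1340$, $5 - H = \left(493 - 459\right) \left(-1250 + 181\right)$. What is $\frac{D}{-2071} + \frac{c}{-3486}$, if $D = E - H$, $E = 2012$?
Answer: $\frac{59065897}{3609753} \approx 16.363$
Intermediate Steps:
$H = 36351$ ($H = 5 - \left(493 - 459\right) \left(-1250 + 181\right) = 5 - 34 \left(-1069\right) = 5 - -36346 = 5 + 36346 = 36351$)
$c = 760$ ($c = 2100 - 1340 = 760$)
$D = -34339$ ($D = 2012 - 36351 = -34339$)
$\frac{D}{-2071} + \frac{c}{-3486} = - \frac{34339}{-2071} + \frac{760}{-3486} = \left(-34339\right) \left(- \frac{1}{2071}\right) + 760 \left(- \frac{1}{3486}\right) = \frac{34339}{2071} - \frac{380}{1743} = \frac{59065897}{3609753}$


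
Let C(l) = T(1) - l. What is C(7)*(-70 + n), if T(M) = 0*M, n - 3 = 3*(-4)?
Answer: 553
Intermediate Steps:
n = -9 (n = 3 + 3*(-4) = 3 - 12 = -9)
T(M) = 0
C(l) = -l (C(l) = 0 - l = -l)
C(7)*(-70 + n) = (-1*7)*(-70 - 9) = -7*(-79) = 553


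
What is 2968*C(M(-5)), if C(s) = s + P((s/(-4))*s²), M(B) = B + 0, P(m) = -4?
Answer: -26712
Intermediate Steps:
M(B) = B
C(s) = -4 + s (C(s) = s - 4 = -4 + s)
2968*C(M(-5)) = 2968*(-4 - 5) = 2968*(-9) = -26712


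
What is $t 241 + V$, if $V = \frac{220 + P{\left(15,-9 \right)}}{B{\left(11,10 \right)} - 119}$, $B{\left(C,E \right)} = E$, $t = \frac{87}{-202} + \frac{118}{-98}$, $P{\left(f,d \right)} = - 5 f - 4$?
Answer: $- \frac{426454307}{1078882} \approx -395.27$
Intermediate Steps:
$P{\left(f,d \right)} = -4 - 5 f$
$t = - \frac{16181}{9898}$ ($t = 87 \left(- \frac{1}{202}\right) + 118 \left(- \frac{1}{98}\right) = - \frac{87}{202} - \frac{59}{49} = - \frac{16181}{9898} \approx -1.6348$)
$V = - \frac{141}{109}$ ($V = \frac{220 - 79}{10 - 119} = \frac{220 - 79}{-109} = \left(220 - 79\right) \left(- \frac{1}{109}\right) = 141 \left(- \frac{1}{109}\right) = - \frac{141}{109} \approx -1.2936$)
$t 241 + V = \left(- \frac{16181}{9898}\right) 241 - \frac{141}{109} = - \frac{3899621}{9898} - \frac{141}{109} = - \frac{426454307}{1078882}$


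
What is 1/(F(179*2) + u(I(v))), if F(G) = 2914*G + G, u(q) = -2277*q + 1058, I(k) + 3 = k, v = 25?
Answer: 1/994534 ≈ 1.0055e-6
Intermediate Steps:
I(k) = -3 + k
u(q) = 1058 - 2277*q
F(G) = 2915*G
1/(F(179*2) + u(I(v))) = 1/(2915*(179*2) + (1058 - 2277*(-3 + 25))) = 1/(2915*358 + (1058 - 2277*22)) = 1/(1043570 + (1058 - 50094)) = 1/(1043570 - 49036) = 1/994534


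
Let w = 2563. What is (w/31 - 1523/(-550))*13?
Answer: 18939219/17050 ≈ 1110.8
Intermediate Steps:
(w/31 - 1523/(-550))*13 = (2563/31 - 1523/(-550))*13 = (2563*(1/31) - 1523*(-1/550))*13 = (2563/31 + 1523/550)*13 = (1456863/17050)*13 = 18939219/17050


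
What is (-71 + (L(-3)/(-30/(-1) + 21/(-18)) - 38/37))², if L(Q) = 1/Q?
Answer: 212630732161/40972801 ≈ 5189.6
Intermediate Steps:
(-71 + (L(-3)/(-30/(-1) + 21/(-18)) - 38/37))² = (-71 + (1/((-3)*(-30/(-1) + 21/(-18))) - 38/37))² = (-71 + (-1/(3*(-30*(-1) + 21*(-1/18))) - 38*1/37))² = (-71 + (-1/(3*(30 - 7/6)) - 38/37))² = (-71 + (-1/(3*173/6) - 38/37))² = (-71 + (-⅓*6/173 - 38/37))² = (-71 + (-2/173 - 38/37))² = (-71 - 6648/6401)² = (-461119/6401)² = 212630732161/40972801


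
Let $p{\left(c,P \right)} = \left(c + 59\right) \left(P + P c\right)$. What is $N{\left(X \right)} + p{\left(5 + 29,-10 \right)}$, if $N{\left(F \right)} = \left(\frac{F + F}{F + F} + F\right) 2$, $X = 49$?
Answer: $-32450$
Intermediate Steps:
$p{\left(c,P \right)} = \left(59 + c\right) \left(P + P c\right)$
$N{\left(F \right)} = 2 + 2 F$ ($N{\left(F \right)} = \left(\frac{2 F}{2 F} + F\right) 2 = \left(2 F \frac{1}{2 F} + F\right) 2 = \left(1 + F\right) 2 = 2 + 2 F$)
$N{\left(X \right)} + p{\left(5 + 29,-10 \right)} = \left(2 + 2 \cdot 49\right) - 10 \left(59 + \left(5 + 29\right)^{2} + 60 \left(5 + 29\right)\right) = \left(2 + 98\right) - 10 \left(59 + 34^{2} + 60 \cdot 34\right) = 100 - 10 \left(59 + 1156 + 2040\right) = 100 - 32550 = -32450$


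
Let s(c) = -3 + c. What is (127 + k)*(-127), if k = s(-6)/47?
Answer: -756920/47 ≈ -16105.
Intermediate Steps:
k = -9/47 (k = (-3 - 6)/47 = -9*1/47 = -9/47 ≈ -0.19149)
(127 + k)*(-127) = (127 - 9/47)*(-127) = (5960/47)*(-127) = -756920/47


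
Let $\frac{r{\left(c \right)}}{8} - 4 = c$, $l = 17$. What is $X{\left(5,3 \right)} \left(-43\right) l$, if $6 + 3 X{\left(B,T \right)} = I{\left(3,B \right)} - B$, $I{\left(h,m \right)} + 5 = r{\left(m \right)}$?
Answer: $- \frac{40936}{3} \approx -13645.0$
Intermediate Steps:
$r{\left(c \right)} = 32 + 8 c$
$I{\left(h,m \right)} = 27 + 8 m$ ($I{\left(h,m \right)} = -5 + \left(32 + 8 m\right) = 27 + 8 m$)
$X{\left(B,T \right)} = 7 + \frac{7 B}{3}$ ($X{\left(B,T \right)} = -2 + \frac{\left(27 + 8 B\right) - B}{3} = -2 + \frac{27 + 7 B}{3} = -2 + \left(9 + \frac{7 B}{3}\right) = 7 + \frac{7 B}{3}$)
$X{\left(5,3 \right)} \left(-43\right) l = \left(7 + \frac{7}{3} \cdot 5\right) \left(-43\right) 17 = \left(7 + \frac{35}{3}\right) \left(-43\right) 17 = \frac{56}{3} \left(-43\right) 17 = \left(- \frac{2408}{3}\right) 17 = - \frac{40936}{3}$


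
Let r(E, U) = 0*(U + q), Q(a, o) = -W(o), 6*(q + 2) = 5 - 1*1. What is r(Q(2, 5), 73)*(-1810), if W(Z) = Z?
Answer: 0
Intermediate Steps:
q = -4/3 (q = -2 + (5 - 1*1)/6 = -2 + (5 - 1)/6 = -2 + (⅙)*4 = -2 + ⅔ = -4/3 ≈ -1.3333)
Q(a, o) = -o
r(E, U) = 0 (r(E, U) = 0*(U - 4/3) = 0*(-4/3 + U) = 0)
r(Q(2, 5), 73)*(-1810) = 0*(-1810) = 0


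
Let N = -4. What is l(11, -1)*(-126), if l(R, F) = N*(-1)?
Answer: -504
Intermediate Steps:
l(R, F) = 4 (l(R, F) = -4*(-1) = 4)
l(11, -1)*(-126) = 4*(-126) = -504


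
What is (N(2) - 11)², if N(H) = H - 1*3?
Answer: 144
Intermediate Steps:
N(H) = -3 + H (N(H) = H - 3 = -3 + H)
(N(2) - 11)² = ((-3 + 2) - 11)² = (-1 - 11)² = (-12)² = 144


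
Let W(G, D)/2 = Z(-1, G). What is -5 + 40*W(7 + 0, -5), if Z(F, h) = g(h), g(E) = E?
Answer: 555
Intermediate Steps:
Z(F, h) = h
W(G, D) = 2*G
-5 + 40*W(7 + 0, -5) = -5 + 40*(2*(7 + 0)) = -5 + 40*(2*7) = -5 + 40*14 = -5 + 560 = 555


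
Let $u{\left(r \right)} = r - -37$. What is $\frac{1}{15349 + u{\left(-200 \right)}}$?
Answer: $\frac{1}{15186} \approx 6.585 \cdot 10^{-5}$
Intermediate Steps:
$u{\left(r \right)} = 37 + r$ ($u{\left(r \right)} = r + 37 = 37 + r$)
$\frac{1}{15349 + u{\left(-200 \right)}} = \frac{1}{15349 + \left(37 - 200\right)} = \frac{1}{15349 - 163} = \frac{1}{15186}$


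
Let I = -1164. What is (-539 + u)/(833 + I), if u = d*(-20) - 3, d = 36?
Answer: 1262/331 ≈ 3.8127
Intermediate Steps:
u = -723 (u = 36*(-20) - 3 = -720 - 3 = -723)
(-539 + u)/(833 + I) = (-539 - 723)/(833 - 1164) = -1262/(-331) = -1262*(-1/331) = 1262/331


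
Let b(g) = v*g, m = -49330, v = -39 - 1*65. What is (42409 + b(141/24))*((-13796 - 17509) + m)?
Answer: -3370381730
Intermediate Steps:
v = -104 (v = -39 - 65 = -104)
b(g) = -104*g
(42409 + b(141/24))*((-13796 - 17509) + m) = (42409 - 14664/24)*((-13796 - 17509) - 49330) = (42409 - 14664/24)*(-31305 - 49330) = (42409 - 104*47/8)*(-80635) = (42409 - 611)*(-80635) = 41798*(-80635) = -3370381730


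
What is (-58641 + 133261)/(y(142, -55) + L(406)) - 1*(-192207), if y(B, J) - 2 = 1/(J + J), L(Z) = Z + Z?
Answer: 17218230773/89539 ≈ 1.9230e+5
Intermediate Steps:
L(Z) = 2*Z
y(B, J) = 2 + 1/(2*J) (y(B, J) = 2 + 1/(J + J) = 2 + 1/(2*J))
(-58641 + 133261)/(y(142, -55) + L(406)) - 1*(-192207) = (-58641 + 133261)/((2 + (1/2)/(-55)) + 2*406) - 1*(-192207) = 74620/((2 + (1/2)*(-1/55)) + 812) + 192207 = 74620/((2 - 1/110) + 812) + 192207 = 74620/(219/110 + 812) + 192207 = 74620/(89539/110) + 192207 = 74620*(110/89539) + 192207 = 8208200/89539 + 192207 = 17218230773/89539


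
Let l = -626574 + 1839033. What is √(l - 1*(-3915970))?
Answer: √5128429 ≈ 2264.6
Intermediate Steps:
l = 1212459
√(l - 1*(-3915970)) = √(1212459 - 1*(-3915970)) = √(1212459 + 3915970) = √5128429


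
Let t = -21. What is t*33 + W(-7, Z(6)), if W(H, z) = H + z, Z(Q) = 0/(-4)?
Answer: -700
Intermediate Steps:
Z(Q) = 0 (Z(Q) = 0*(-¼) = 0)
t*33 + W(-7, Z(6)) = -21*33 + (-7 + 0) = -693 - 7 = -700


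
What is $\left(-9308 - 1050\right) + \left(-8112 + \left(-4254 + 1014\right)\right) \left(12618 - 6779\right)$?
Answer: $-66294686$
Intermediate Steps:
$\left(-9308 - 1050\right) + \left(-8112 + \left(-4254 + 1014\right)\right) \left(12618 - 6779\right) = -10358 + \left(-8112 - 3240\right) 5839 = -10358 - 66284328 = -66294686$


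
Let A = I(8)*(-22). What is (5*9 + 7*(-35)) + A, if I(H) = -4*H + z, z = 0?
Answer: 504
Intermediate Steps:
I(H) = -4*H (I(H) = -4*H + 0 = -4*H)
A = 704 (A = -4*8*(-22) = -32*(-22) = 704)
(5*9 + 7*(-35)) + A = (5*9 + 7*(-35)) + 704 = (45 - 245) + 704 = -200 + 704 = 504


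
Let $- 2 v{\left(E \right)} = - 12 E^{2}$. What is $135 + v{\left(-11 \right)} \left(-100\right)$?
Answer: $-72465$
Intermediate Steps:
$v{\left(E \right)} = 6 E^{2}$ ($v{\left(E \right)} = - \frac{\left(-12\right) E^{2}}{2} = 6 E^{2}$)
$135 + v{\left(-11 \right)} \left(-100\right) = 135 + 6 \left(-11\right)^{2} \left(-100\right) = 135 + 6 \cdot 121 \left(-100\right) = 135 + 726 \left(-100\right) = 135 - 72600 = -72465$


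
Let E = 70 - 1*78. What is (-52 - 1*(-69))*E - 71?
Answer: -207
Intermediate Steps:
E = -8 (E = 70 - 78 = -8)
(-52 - 1*(-69))*E - 71 = (-52 - 1*(-69))*(-8) - 71 = (-52 + 69)*(-8) - 71 = 17*(-8) - 71 = -136 - 71 = -207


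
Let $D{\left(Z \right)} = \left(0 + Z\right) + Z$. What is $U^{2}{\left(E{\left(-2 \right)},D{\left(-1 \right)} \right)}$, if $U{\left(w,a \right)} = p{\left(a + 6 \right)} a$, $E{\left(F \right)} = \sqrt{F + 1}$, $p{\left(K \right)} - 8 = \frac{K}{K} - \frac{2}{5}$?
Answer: $\frac{7396}{25} \approx 295.84$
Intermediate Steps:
$p{\left(K \right)} = \frac{43}{5}$ ($p{\left(K \right)} = 8 + \left(\frac{K}{K} - \frac{2}{5}\right) = 8 + \left(1 - \frac{2}{5}\right) = 8 + \frac{3}{5} = \frac{43}{5}$)
$E{\left(F \right)} = \sqrt{1 + F}$
$D{\left(Z \right)} = 2 Z$ ($D{\left(Z \right)} = Z + Z = 2 Z$)
$U{\left(w,a \right)} = \frac{43 a}{5}$
$U^{2}{\left(E{\left(-2 \right)},D{\left(-1 \right)} \right)} = \left(\frac{43 \cdot 2 \left(-1\right)}{5}\right)^{2} = \left(\frac{43}{5} \left(-2\right)\right)^{2} = \left(- \frac{86}{5}\right)^{2} = \frac{7396}{25}$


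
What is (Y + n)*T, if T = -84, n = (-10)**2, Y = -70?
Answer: -2520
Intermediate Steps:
n = 100
(Y + n)*T = (-70 + 100)*(-84) = 30*(-84) = -2520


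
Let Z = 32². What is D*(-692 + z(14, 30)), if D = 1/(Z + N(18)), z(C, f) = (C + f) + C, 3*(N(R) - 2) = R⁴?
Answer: -317/18009 ≈ -0.017602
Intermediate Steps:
N(R) = 2 + R⁴/3
Z = 1024
z(C, f) = f + 2*C
D = 1/36018 (D = 1/(1024 + (2 + (⅓)*18⁴)) = 1/(1024 + (2 + (⅓)*104976)) = 1/(1024 + (2 + 34992)) = 1/(1024 + 34994) = 1/36018 ≈ 2.7764e-5)
D*(-692 + z(14, 30)) = (-692 + (30 + 2*14))/36018 = (-692 + (30 + 28))/36018 = (-692 + 58)/36018 = (1/36018)*(-634) = -317/18009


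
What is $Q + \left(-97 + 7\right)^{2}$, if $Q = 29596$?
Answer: $37696$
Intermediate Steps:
$Q + \left(-97 + 7\right)^{2} = 29596 + \left(-97 + 7\right)^{2} = 29596 + \left(-90\right)^{2} = 29596 + 8100 = 37696$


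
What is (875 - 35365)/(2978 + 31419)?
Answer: -34490/34397 ≈ -1.0027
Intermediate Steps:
(875 - 35365)/(2978 + 31419) = -34490/34397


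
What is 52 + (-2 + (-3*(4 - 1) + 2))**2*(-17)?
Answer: -1325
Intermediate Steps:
52 + (-2 + (-3*(4 - 1) + 2))**2*(-17) = 52 + (-2 + (-3*3 + 2))**2*(-17) = 52 + (-2 + (-9 + 2))**2*(-17) = 52 + (-2 - 7)**2*(-17) = 52 + (-9)**2*(-17) = 52 + 81*(-17) = 52 - 1377 = -1325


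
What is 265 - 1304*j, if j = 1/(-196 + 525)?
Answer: 85881/329 ≈ 261.04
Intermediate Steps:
j = 1/329 ≈ 0.0030395
265 - 1304*j = 265 - 1304*1/329 = 265 - 1304/329 = 85881/329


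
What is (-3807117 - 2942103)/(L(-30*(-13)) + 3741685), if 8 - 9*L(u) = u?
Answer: -60742980/33674783 ≈ -1.8038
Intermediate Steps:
L(u) = 8/9 - u/9
(-3807117 - 2942103)/(L(-30*(-13)) + 3741685) = (-3807117 - 2942103)/((8/9 - (-10)*(-13)/3) + 3741685) = -6749220/((8/9 - 1/9*390) + 3741685) = -6749220/((8/9 - 130/3) + 3741685) = -6749220/(-382/9 + 3741685) = -6749220/33674783/9 = -6749220*9/33674783 = -60742980/33674783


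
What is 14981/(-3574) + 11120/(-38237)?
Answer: -612571377/136659038 ≈ -4.4825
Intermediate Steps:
14981/(-3574) + 11120/(-38237) = 14981*(-1/3574) + 11120*(-1/38237) = -14981/3574 - 11120/38237 = -612571377/136659038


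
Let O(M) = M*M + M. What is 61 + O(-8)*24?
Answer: 1405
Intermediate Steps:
O(M) = M + M**2 (O(M) = M**2 + M = M + M**2)
61 + O(-8)*24 = 61 - 8*(1 - 8)*24 = 61 - 8*(-7)*24 = 61 + 56*24 = 61 + 1344 = 1405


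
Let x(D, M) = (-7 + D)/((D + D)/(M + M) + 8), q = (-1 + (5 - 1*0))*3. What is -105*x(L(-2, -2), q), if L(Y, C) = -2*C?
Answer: 189/5 ≈ 37.800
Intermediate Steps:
q = 12 (q = (-1 + (5 + 0))*3 = (-1 + 5)*3 = 4*3 = 12)
x(D, M) = (-7 + D)/(8 + D/M) (x(D, M) = (-7 + D)/((2*D)/((2*M)) + 8) = (-7 + D)/((2*D)*(1/(2*M)) + 8) = (-7 + D)/(D/M + 8) = (-7 + D)/(8 + D/M))
-105*x(L(-2, -2), q) = -1260*(-7 - 2*(-2))/(-2*(-2) + 8*12) = -1260*(-7 + 4)/(4 + 96) = -1260*(-3)/100 = -105*(-9/25) = 189/5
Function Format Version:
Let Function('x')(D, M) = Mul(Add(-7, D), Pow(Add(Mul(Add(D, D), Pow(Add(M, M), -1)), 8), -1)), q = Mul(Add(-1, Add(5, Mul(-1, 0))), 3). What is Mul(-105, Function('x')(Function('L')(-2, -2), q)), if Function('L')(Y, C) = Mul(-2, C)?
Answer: Rational(189, 5) ≈ 37.800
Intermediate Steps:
q = 12 (q = Mul(Add(-1, Add(5, 0)), 3) = Mul(Add(-1, 5), 3) = Mul(4, 3) = 12)
Function('x')(D, M) = Mul(Pow(Add(8, Mul(D, Pow(M, -1))), -1), Add(-7, D)) (Function('x')(D, M) = Mul(Add(-7, D), Pow(Add(Mul(Mul(2, D), Pow(Mul(2, M), -1)), 8), -1)) = Mul(Add(-7, D), Pow(Add(Mul(Mul(2, D), Mul(Rational(1, 2), Pow(M, -1))), 8), -1)) = Mul(Add(-7, D), Pow(Add(Mul(D, Pow(M, -1)), 8), -1)) = Mul(Add(-7, D), Pow(Add(8, Mul(D, Pow(M, -1))), -1)) = Mul(Pow(Add(8, Mul(D, Pow(M, -1))), -1), Add(-7, D)))
Mul(-105, Function('x')(Function('L')(-2, -2), q)) = Mul(-105, Mul(12, Pow(Add(Mul(-2, -2), Mul(8, 12)), -1), Add(-7, Mul(-2, -2)))) = Mul(-105, Mul(12, Pow(Add(4, 96), -1), Add(-7, 4))) = Mul(-105, Mul(12, Pow(100, -1), -3)) = Mul(-105, Mul(12, Rational(1, 100), -3)) = Mul(-105, Rational(-9, 25)) = Rational(189, 5)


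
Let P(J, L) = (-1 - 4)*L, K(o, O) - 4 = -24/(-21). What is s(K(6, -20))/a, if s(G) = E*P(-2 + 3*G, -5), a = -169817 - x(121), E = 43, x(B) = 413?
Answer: -215/34046 ≈ -0.0063150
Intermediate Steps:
K(o, O) = 36/7 (K(o, O) = 4 - 24/(-21) = 4 - 24*(-1/21) = 4 + 8/7 = 36/7)
P(J, L) = -5*L
a = -170230 (a = -169817 - 1*413 = -169817 - 413 = -170230)
s(G) = 1075 (s(G) = 43*(-5*(-5)) = 43*25 = 1075)
s(K(6, -20))/a = 1075/(-170230) = 1075*(-1/170230) = -215/34046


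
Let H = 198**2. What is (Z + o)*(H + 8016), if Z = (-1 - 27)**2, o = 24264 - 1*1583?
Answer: 1108017300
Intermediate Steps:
H = 39204
o = 22681 (o = 24264 - 1583 = 22681)
Z = 784 (Z = (-28)**2 = 784)
(Z + o)*(H + 8016) = (784 + 22681)*(39204 + 8016) = 23465*47220 = 1108017300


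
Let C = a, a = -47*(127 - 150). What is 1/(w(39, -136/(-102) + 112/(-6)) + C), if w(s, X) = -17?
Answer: 1/1064 ≈ 0.00093985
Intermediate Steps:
a = 1081 (a = -47*(-23) = 1081)
C = 1081
1/(w(39, -136/(-102) + 112/(-6)) + C) = 1/(-17 + 1081) = 1/1064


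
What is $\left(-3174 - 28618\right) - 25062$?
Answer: $-56854$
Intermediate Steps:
$\left(-3174 - 28618\right) - 25062 = -31792 - 25062 = -56854$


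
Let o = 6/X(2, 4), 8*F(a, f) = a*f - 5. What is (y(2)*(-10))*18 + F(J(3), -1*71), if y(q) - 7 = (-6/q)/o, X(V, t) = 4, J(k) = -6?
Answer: -6779/8 ≈ -847.38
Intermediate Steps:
F(a, f) = -5/8 + a*f/8 (F(a, f) = (a*f - 5)/8 = (-5 + a*f)/8 = -5/8 + a*f/8)
o = 3/2 (o = 6/4 = 6*(¼) = 3/2 ≈ 1.5000)
y(q) = 7 - 4/q (y(q) = 7 + (-6/q)/(3/2) = 7 - 6/q*(⅔) = 7 - 4/q)
(y(2)*(-10))*18 + F(J(3), -1*71) = ((7 - 4/2)*(-10))*18 + (-5/8 + (⅛)*(-6)*(-1*71)) = ((7 - 4*½)*(-10))*18 + (-5/8 + (⅛)*(-6)*(-71)) = ((7 - 2)*(-10))*18 + (-5/8 + 213/4) = (5*(-10))*18 + 421/8 = -50*18 + 421/8 = -900 + 421/8 = -6779/8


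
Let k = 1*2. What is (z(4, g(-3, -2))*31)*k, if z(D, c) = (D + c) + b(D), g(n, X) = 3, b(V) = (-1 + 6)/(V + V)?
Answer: 1891/4 ≈ 472.75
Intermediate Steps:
b(V) = 5/(2*V) (b(V) = 5/((2*V)) = 5*(1/(2*V)) = 5/(2*V))
k = 2
z(D, c) = D + c + 5/(2*D) (z(D, c) = (D + c) + 5/(2*D) = D + c + 5/(2*D))
(z(4, g(-3, -2))*31)*k = ((4 + 3 + (5/2)/4)*31)*2 = ((4 + 3 + (5/2)*(1/4))*31)*2 = ((4 + 3 + 5/8)*31)*2 = ((61/8)*31)*2 = (1891/8)*2 = 1891/4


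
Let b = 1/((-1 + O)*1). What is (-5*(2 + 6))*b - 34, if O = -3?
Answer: -24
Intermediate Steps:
b = -¼ (b = 1/((-1 - 3)*1) = 1/(-4*1) = 1/(-4) = -¼ ≈ -0.25000)
(-5*(2 + 6))*b - 34 = -5*(2 + 6)*(-¼) - 34 = -5*8*(-¼) - 34 = -40*(-¼) - 34 = 10 - 34 = -24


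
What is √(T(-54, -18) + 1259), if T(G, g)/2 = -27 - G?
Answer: √1313 ≈ 36.235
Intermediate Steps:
T(G, g) = -54 - 2*G (T(G, g) = 2*(-27 - G) = -54 - 2*G)
√(T(-54, -18) + 1259) = √((-54 - 2*(-54)) + 1259) = √((-54 + 108) + 1259) = √(54 + 1259) = √1313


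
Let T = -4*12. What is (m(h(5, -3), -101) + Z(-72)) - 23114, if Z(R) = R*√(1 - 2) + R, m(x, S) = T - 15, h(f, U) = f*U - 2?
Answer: -23249 - 72*I ≈ -23249.0 - 72.0*I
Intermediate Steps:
T = -48
h(f, U) = -2 + U*f (h(f, U) = U*f - 2 = -2 + U*f)
m(x, S) = -63 (m(x, S) = -48 - 15 = -63)
Z(R) = R + I*R (Z(R) = R*√(-1) + R = R*I + R = I*R + R = R + I*R)
(m(h(5, -3), -101) + Z(-72)) - 23114 = (-63 - 72*(1 + I)) - 23114 = (-63 + (-72 - 72*I)) - 23114 = (-135 - 72*I) - 23114 = -23249 - 72*I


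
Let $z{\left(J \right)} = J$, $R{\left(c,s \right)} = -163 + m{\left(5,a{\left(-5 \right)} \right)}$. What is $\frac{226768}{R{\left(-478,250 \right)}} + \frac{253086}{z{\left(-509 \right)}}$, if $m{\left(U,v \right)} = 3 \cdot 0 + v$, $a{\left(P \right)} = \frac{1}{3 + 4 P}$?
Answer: $- \frac{665944474}{352737} \approx -1887.9$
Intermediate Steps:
$m{\left(U,v \right)} = v$ ($m{\left(U,v \right)} = 0 + v = v$)
$R{\left(c,s \right)} = - \frac{2772}{17}$ ($R{\left(c,s \right)} = -163 + \frac{1}{3 + 4 \left(-5\right)} = -163 + \frac{1}{3 - 20} = -163 + \frac{1}{-17} = -163 - \frac{1}{17} = - \frac{2772}{17}$)
$\frac{226768}{R{\left(-478,250 \right)}} + \frac{253086}{z{\left(-509 \right)}} = \frac{226768}{- \frac{2772}{17}} + \frac{253086}{-509} = 226768 \left(- \frac{17}{2772}\right) + 253086 \left(- \frac{1}{509}\right) = - \frac{963764}{693} - \frac{253086}{509} = - \frac{665944474}{352737}$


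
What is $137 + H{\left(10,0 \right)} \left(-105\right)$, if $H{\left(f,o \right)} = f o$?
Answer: $137$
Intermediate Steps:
$137 + H{\left(10,0 \right)} \left(-105\right) = 137 + 10 \cdot 0 \left(-105\right) = 137 + 0 \left(-105\right) = 137 + 0 = 137$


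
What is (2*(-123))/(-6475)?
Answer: 246/6475 ≈ 0.037992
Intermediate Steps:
(2*(-123))/(-6475) = -246*(-1/6475) = 246/6475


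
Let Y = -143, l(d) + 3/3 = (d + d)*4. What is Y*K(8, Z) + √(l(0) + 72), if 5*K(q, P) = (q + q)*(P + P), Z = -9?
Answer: 41184/5 + √71 ≈ 8245.2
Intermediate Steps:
l(d) = -1 + 8*d (l(d) = -1 + (d + d)*4 = -1 + (2*d)*4 = -1 + 8*d)
K(q, P) = 4*P*q/5 (K(q, P) = ((q + q)*(P + P))/5 = ((2*q)*(2*P))/5 = (4*P*q)/5 = 4*P*q/5)
Y*K(8, Z) + √(l(0) + 72) = -572*(-9)*8/5 + √((-1 + 8*0) + 72) = -143*(-288/5) + √((-1 + 0) + 72) = 41184/5 + √(-1 + 72) = 41184/5 + √71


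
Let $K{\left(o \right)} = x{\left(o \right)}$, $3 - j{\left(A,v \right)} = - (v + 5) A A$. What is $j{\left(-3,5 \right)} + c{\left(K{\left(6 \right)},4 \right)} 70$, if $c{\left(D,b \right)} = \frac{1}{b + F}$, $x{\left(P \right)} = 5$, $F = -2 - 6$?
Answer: $\frac{151}{2} \approx 75.5$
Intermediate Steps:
$F = -8$ ($F = -2 - 6 = -8$)
$j{\left(A,v \right)} = 3 - A^{2} \left(-5 - v\right)$ ($j{\left(A,v \right)} = 3 - - (v + 5) A A = 3 - - (5 + v) A A = 3 - \left(-5 - v\right) A A = 3 - A \left(-5 - v\right) A = 3 - A^{2} \left(-5 - v\right)$)
$K{\left(o \right)} = 5$
$c{\left(D,b \right)} = \frac{1}{-8 + b}$ ($c{\left(D,b \right)} = \frac{1}{b - 8} = \frac{1}{-8 + b}$)
$j{\left(-3,5 \right)} + c{\left(K{\left(6 \right)},4 \right)} 70 = \left(3 + 5 \left(-3\right)^{2} + 5 \left(-3\right)^{2}\right) + \frac{1}{-8 + 4} \cdot 70 = \left(3 + 5 \cdot 9 + 5 \cdot 9\right) + \frac{1}{-4} \cdot 70 = \left(3 + 45 + 45\right) - \frac{35}{2} = 93 - \frac{35}{2} = \frac{151}{2}$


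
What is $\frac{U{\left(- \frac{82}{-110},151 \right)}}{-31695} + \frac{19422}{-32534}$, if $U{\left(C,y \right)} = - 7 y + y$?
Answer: $- \frac{97684081}{171860855} \approx -0.56839$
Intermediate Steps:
$U{\left(C,y \right)} = - 6 y$
$\frac{U{\left(- \frac{82}{-110},151 \right)}}{-31695} + \frac{19422}{-32534} = \frac{\left(-6\right) 151}{-31695} + \frac{19422}{-32534} = \left(-906\right) \left(- \frac{1}{31695}\right) + 19422 \left(- \frac{1}{32534}\right) = \frac{302}{10565} - \frac{9711}{16267} = - \frac{97684081}{171860855}$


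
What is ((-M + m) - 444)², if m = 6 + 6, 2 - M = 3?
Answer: 185761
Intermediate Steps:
M = -1 (M = 2 - 1*3 = 2 - 3 = -1)
m = 12
((-M + m) - 444)² = ((-1*(-1) + 12) - 444)² = ((1 + 12) - 444)² = (13 - 444)² = (-431)² = 185761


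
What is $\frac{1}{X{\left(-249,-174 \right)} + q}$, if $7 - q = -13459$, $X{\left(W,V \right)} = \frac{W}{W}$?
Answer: $\frac{1}{13467} \approx 7.4256 \cdot 10^{-5}$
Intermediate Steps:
$X{\left(W,V \right)} = 1$
$q = 13466$ ($q = 7 - -13459 = 7 + 13459 = 13466$)
$\frac{1}{X{\left(-249,-174 \right)} + q} = \frac{1}{1 + 13466} = \frac{1}{13467}$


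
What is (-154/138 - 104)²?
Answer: 52606009/4761 ≈ 11049.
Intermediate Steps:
(-154/138 - 104)² = (-154*1/138 - 104)² = (-77/69 - 104)² = (-7253/69)² = 52606009/4761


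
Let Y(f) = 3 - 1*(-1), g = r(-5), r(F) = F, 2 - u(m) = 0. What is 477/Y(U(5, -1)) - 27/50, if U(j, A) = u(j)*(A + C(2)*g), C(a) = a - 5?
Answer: 11871/100 ≈ 118.71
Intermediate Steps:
u(m) = 2 (u(m) = 2 - 1*0 = 2 + 0 = 2)
C(a) = -5 + a
g = -5
U(j, A) = 30 + 2*A (U(j, A) = 2*(A + (-5 + 2)*(-5)) = 2*(A - 3*(-5)) = 2*(A + 15) = 2*(15 + A) = 30 + 2*A)
Y(f) = 4 (Y(f) = 3 + 1 = 4)
477/Y(U(5, -1)) - 27/50 = 477/4 - 27/50 = 11871/100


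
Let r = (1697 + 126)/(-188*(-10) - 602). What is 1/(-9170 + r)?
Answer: -1278/11717437 ≈ -0.00010907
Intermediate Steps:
r = 1823/1278 (r = 1823/(1880 - 602) = 1823/1278 ≈ 1.4264)
1/(-9170 + r) = 1/(-9170 + 1823/1278) = 1/(-11717437/1278) = -1278/11717437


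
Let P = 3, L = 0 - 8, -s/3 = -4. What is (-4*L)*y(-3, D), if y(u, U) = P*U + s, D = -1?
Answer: 288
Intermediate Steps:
s = 12 (s = -3*(-4) = 12)
L = -8
y(u, U) = 12 + 3*U (y(u, U) = 3*U + 12 = 12 + 3*U)
(-4*L)*y(-3, D) = (-4*(-8))*(12 + 3*(-1)) = 32*(12 - 3) = 32*9 = 288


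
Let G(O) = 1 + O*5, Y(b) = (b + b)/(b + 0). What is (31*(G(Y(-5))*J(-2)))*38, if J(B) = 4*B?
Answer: -103664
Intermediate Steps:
Y(b) = 2 (Y(b) = (2*b)/b = 2)
G(O) = 1 + 5*O
(31*(G(Y(-5))*J(-2)))*38 = (31*((1 + 5*2)*(4*(-2))))*38 = (31*((1 + 10)*(-8)))*38 = (31*(11*(-8)))*38 = (31*(-88))*38 = -2728*38 = -103664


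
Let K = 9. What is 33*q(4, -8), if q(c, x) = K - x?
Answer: 561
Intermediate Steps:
q(c, x) = 9 - x
33*q(4, -8) = 33*(9 - 1*(-8)) = 33*(9 + 8) = 33*17 = 561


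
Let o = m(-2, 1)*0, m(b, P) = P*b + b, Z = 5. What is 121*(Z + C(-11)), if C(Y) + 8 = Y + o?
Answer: -1694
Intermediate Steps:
m(b, P) = b + P*b
o = 0 (o = -2*(1 + 1)*0 = -2*2*0 = -4*0 = 0)
C(Y) = -8 + Y (C(Y) = -8 + (Y + 0) = -8 + Y)
121*(Z + C(-11)) = 121*(5 + (-8 - 11)) = 121*(5 - 19) = 121*(-14) = -1694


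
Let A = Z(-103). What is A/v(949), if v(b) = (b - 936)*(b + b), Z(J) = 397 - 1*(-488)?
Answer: 885/24674 ≈ 0.035868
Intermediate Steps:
Z(J) = 885 (Z(J) = 397 + 488 = 885)
A = 885
v(b) = 2*b*(-936 + b) (v(b) = (-936 + b)*(2*b) = 2*b*(-936 + b))
A/v(949) = 885/((2*949*(-936 + 949))) = 885/((2*949*13)) = 885/24674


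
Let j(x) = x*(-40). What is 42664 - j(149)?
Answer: 48624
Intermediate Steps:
j(x) = -40*x
42664 - j(149) = 42664 - (-40)*149 = 42664 - 1*(-5960) = 42664 + 5960 = 48624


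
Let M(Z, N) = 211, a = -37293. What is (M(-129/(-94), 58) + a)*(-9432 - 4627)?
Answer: 521335838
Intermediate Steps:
(M(-129/(-94), 58) + a)*(-9432 - 4627) = (211 - 37293)*(-9432 - 4627) = -37082*(-14059) = 521335838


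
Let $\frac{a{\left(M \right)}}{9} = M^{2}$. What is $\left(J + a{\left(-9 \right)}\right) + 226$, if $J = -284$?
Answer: $671$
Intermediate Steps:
$a{\left(M \right)} = 9 M^{2}$
$\left(J + a{\left(-9 \right)}\right) + 226 = \left(-284 + 9 \left(-9\right)^{2}\right) + 226 = \left(-284 + 9 \cdot 81\right) + 226 = \left(-284 + 729\right) + 226 = 445 + 226 = 671$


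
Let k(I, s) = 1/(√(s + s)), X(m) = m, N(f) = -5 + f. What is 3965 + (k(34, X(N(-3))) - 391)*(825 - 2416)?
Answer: 626046 + 1591*I/4 ≈ 6.2605e+5 + 397.75*I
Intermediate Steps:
k(I, s) = √2/(2*√s) (k(I, s) = 1/(√(2*s)) = 1/(√2*√s) = √2/(2*√s))
3965 + (k(34, X(N(-3))) - 391)*(825 - 2416) = 3965 + (√2/(2*√(-5 - 3)) - 391)*(825 - 2416) = 3965 + (√2/(2*√(-8)) - 391)*(-1591) = 3965 + (√2*(-I*√2/4)/2 - 391)*(-1591) = 3965 + (-I/4 - 391)*(-1591) = 3965 + (-391 - I/4)*(-1591) = 3965 + (622081 + 1591*I/4) = 626046 + 1591*I/4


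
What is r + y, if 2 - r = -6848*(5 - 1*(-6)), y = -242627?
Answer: -167297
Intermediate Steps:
r = 75330 (r = 2 - (-6848)*(5 - 1*(-6)) = 2 - (-6848)*(5 + 6) = 2 - (-6848)*11 = 2 - 1*(-75328) = 2 + 75328 = 75330)
r + y = 75330 - 242627 = -167297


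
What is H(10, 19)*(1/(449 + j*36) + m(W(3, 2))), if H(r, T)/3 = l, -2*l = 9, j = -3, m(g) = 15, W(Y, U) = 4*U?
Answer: -69066/341 ≈ -202.54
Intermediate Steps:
l = -9/2 (l = -½*9 = -9/2 ≈ -4.5000)
H(r, T) = -27/2 (H(r, T) = 3*(-9/2) = -27/2)
H(10, 19)*(1/(449 + j*36) + m(W(3, 2))) = -27*(1/(449 - 3*36) + 15)/2 = -27*(1/(449 - 108) + 15)/2 = -27*(1/341 + 15)/2 = -27/2*5116/341 = -69066/341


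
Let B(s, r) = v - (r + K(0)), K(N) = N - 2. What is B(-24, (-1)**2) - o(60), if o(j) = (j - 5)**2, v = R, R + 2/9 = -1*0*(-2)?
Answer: -27218/9 ≈ -3024.2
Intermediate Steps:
R = -2/9 (R = -2/9 - 1*0*(-2) = -2/9 + 0*(-2) = -2/9 + 0 = -2/9 ≈ -0.22222)
K(N) = -2 + N
v = -2/9 ≈ -0.22222
B(s, r) = 16/9 - r (B(s, r) = -2/9 - (r + (-2 + 0)) = -2/9 - (r - 2) = -2/9 - (-2 + r) = -2/9 + (2 - r) = 16/9 - r)
o(j) = (-5 + j)**2
B(-24, (-1)**2) - o(60) = (16/9 - 1*(-1)**2) - (-5 + 60)**2 = (16/9 - 1*1) - 1*55**2 = (16/9 - 1) - 1*3025 = 7/9 - 3025 = -27218/9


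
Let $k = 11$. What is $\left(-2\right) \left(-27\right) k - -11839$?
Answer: $12433$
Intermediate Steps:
$\left(-2\right) \left(-27\right) k - -11839 = \left(-2\right) \left(-27\right) 11 - -11839 = 54 \cdot 11 + 11839 = 594 + 11839 = 12433$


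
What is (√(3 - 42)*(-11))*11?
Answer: -121*I*√39 ≈ -755.64*I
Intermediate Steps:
(√(3 - 42)*(-11))*11 = (√(-39)*(-11))*11 = ((I*√39)*(-11))*11 = -11*I*√39*11 = -121*I*√39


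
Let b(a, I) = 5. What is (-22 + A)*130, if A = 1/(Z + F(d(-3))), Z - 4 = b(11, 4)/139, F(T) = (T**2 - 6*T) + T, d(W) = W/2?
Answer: -4369924/1533 ≈ -2850.6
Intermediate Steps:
d(W) = W/2 (d(W) = W*(1/2) = W/2)
F(T) = T**2 - 5*T
Z = 561/139 (Z = 4 + 5/139 = 561/139 ≈ 4.0360)
A = 556/7665 (A = 1/(561/139 + ((1/2)*(-3))*(-5 + (1/2)*(-3))) = 1/(561/139 - 3*(-5 - 3/2)/2) = 1/(561/139 - 3/2*(-13/2)) = 1/(561/139 + 39/4) = 1/(7665/556) = 556/7665 ≈ 0.072538)
(-22 + A)*130 = (-22 + 556/7665)*130 = -168074/7665*130 = -4369924/1533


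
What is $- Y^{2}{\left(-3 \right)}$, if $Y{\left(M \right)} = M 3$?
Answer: $-81$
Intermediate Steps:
$Y{\left(M \right)} = 3 M$
$- Y^{2}{\left(-3 \right)} = - \left(3 \left(-3\right)\right)^{2} = - \left(-9\right)^{2} = \left(-1\right) 81 = -81$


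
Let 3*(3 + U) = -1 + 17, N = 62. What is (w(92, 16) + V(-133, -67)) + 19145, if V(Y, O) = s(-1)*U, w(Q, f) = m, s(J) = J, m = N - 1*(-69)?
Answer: 57821/3 ≈ 19274.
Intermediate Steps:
m = 131 (m = 62 - 1*(-69) = 62 + 69 = 131)
U = 7/3 (U = -3 + (-1 + 17)/3 = -3 + (⅓)*16 = -3 + 16/3 = 7/3 ≈ 2.3333)
w(Q, f) = 131
V(Y, O) = -7/3 (V(Y, O) = -1*7/3 = -7/3)
(w(92, 16) + V(-133, -67)) + 19145 = (131 - 7/3) + 19145 = 386/3 + 19145 = 57821/3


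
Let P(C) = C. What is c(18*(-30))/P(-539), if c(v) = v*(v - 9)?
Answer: -296460/539 ≈ -550.02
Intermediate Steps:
c(v) = v*(-9 + v)
c(18*(-30))/P(-539) = ((18*(-30))*(-9 + 18*(-30)))/(-539) = -540*(-9 - 540)*(-1/539) = -540*(-549)*(-1/539) = 296460*(-1/539) = -296460/539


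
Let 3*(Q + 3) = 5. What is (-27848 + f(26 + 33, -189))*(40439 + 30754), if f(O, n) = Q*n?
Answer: -1964642028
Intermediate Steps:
Q = -4/3 (Q = -3 + (⅓)*5 = -3 + 5/3 = -4/3 ≈ -1.3333)
f(O, n) = -4*n/3
(-27848 + f(26 + 33, -189))*(40439 + 30754) = (-27848 - 4/3*(-189))*(40439 + 30754) = (-27848 + 252)*71193 = -27596*71193 = -1964642028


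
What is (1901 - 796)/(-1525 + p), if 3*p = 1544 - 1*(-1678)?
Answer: -1105/451 ≈ -2.4501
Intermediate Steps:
p = 1074 (p = (1544 - 1*(-1678))/3 = (1544 + 1678)/3 = (1/3)*3222 = 1074)
(1901 - 796)/(-1525 + p) = (1901 - 796)/(-1525 + 1074) = 1105/(-451) = 1105*(-1/451) = -1105/451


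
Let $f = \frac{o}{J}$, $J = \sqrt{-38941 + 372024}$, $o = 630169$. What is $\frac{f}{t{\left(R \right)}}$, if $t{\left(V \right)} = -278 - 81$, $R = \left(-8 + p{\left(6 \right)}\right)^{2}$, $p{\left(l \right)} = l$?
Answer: $- \frac{630169 \sqrt{333083}}{119576797} \approx -3.0415$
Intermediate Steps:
$J = \sqrt{333083} \approx 577.13$
$R = 4$ ($R = \left(-8 + 6\right)^{2} = \left(-2\right)^{2} = 4$)
$t{\left(V \right)} = -359$
$f = \frac{630169 \sqrt{333083}}{333083}$ ($f = \frac{630169}{\sqrt{333083}} = 630169 \frac{\sqrt{333083}}{333083} = \frac{630169 \sqrt{333083}}{333083} \approx 1091.9$)
$\frac{f}{t{\left(R \right)}} = \frac{\frac{630169}{333083} \sqrt{333083}}{-359} = \frac{630169 \sqrt{333083}}{333083} \left(- \frac{1}{359}\right) = - \frac{630169 \sqrt{333083}}{119576797}$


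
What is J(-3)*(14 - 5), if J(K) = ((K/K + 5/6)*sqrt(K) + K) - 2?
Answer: -45 + 33*I*sqrt(3)/2 ≈ -45.0 + 28.579*I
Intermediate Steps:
J(K) = -2 + K + 11*sqrt(K)/6 (J(K) = ((1 + 5*(1/6))*sqrt(K) + K) - 2 = ((1 + 5/6)*sqrt(K) + K) - 2 = (11*sqrt(K)/6 + K) - 2 = (K + 11*sqrt(K)/6) - 2 = -2 + K + 11*sqrt(K)/6)
J(-3)*(14 - 5) = (-2 - 3 + 11*sqrt(-3)/6)*(14 - 5) = (-2 - 3 + 11*(I*sqrt(3))/6)*9 = (-2 - 3 + 11*I*sqrt(3)/6)*9 = (-5 + 11*I*sqrt(3)/6)*9 = -45 + 33*I*sqrt(3)/2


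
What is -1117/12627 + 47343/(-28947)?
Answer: -210044620/121837923 ≈ -1.7240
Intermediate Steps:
-1117/12627 + 47343/(-28947) = -1117*1/12627 + 47343*(-1/28947) = -1117/12627 - 15781/9649 = -210044620/121837923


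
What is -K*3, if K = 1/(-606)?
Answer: 1/202 ≈ 0.0049505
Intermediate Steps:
K = -1/606 ≈ -0.0016502
-K*3 = -(-1)*3/606 = -1*(-1/202) = 1/202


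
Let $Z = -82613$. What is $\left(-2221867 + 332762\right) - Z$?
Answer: $-1806492$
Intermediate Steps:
$\left(-2221867 + 332762\right) - Z = \left(-2221867 + 332762\right) - -82613 = -1889105 + 82613 = -1806492$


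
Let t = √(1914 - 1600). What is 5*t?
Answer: 5*√314 ≈ 88.600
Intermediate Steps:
t = √314 ≈ 17.720
5*t = 5*√314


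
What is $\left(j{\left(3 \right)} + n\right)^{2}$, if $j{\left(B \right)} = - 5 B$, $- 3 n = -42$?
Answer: $1$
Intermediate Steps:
$n = 14$ ($n = \left(- \frac{1}{3}\right) \left(-42\right) = 14$)
$\left(j{\left(3 \right)} + n\right)^{2} = \left(\left(-5\right) 3 + 14\right)^{2} = \left(-15 + 14\right)^{2} = \left(-1\right)^{2} = 1$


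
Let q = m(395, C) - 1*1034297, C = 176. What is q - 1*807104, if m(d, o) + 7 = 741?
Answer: -1840667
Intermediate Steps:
m(d, o) = 734 (m(d, o) = -7 + 741 = 734)
q = -1033563 (q = 734 - 1*1034297 = 734 - 1034297 = -1033563)
q - 1*807104 = -1033563 - 1*807104 = -1033563 - 807104 = -1840667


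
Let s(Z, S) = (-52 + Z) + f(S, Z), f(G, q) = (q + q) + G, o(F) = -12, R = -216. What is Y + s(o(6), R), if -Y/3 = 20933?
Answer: -63103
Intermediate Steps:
f(G, q) = G + 2*q (f(G, q) = 2*q + G = G + 2*q)
s(Z, S) = -52 + S + 3*Z (s(Z, S) = (-52 + Z) + (S + 2*Z) = -52 + S + 3*Z)
Y = -62799 (Y = -3*20933 = -62799)
Y + s(o(6), R) = -62799 + (-52 - 216 + 3*(-12)) = -62799 + (-52 - 216 - 36) = -62799 - 304 = -63103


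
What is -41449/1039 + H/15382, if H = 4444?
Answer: -316475601/7990949 ≈ -39.604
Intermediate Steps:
-41449/1039 + H/15382 = -41449/1039 + 4444/15382 = -41449*1/1039 + 4444*(1/15382) = -41449/1039 + 2222/7691 = -316475601/7990949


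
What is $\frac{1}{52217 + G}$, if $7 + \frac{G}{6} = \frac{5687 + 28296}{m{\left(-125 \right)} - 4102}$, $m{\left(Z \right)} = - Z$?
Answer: $\frac{3977}{207296077} \approx 1.9185 \cdot 10^{-5}$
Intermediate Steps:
$G = - \frac{370932}{3977}$ ($G = -42 + 6 \frac{5687 + 28296}{\left(-1\right) \left(-125\right) - 4102} = -42 + 6 \frac{33983}{125 - 4102} = -42 + 6 \frac{33983}{-3977} = -42 + 6 \cdot 33983 \left(- \frac{1}{3977}\right) = -42 + 6 \left(- \frac{33983}{3977}\right) = -42 - \frac{203898}{3977} = - \frac{370932}{3977} \approx -93.269$)
$\frac{1}{52217 + G} = \frac{1}{52217 - \frac{370932}{3977}} = \frac{1}{\frac{207296077}{3977}} = \frac{3977}{207296077}$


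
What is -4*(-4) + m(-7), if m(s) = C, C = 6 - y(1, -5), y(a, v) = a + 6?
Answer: 15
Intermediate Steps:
y(a, v) = 6 + a
C = -1 (C = 6 - (6 + 1) = 6 - 1*7 = 6 - 7 = -1)
m(s) = -1
-4*(-4) + m(-7) = -4*(-4) - 1 = 16 - 1 = 15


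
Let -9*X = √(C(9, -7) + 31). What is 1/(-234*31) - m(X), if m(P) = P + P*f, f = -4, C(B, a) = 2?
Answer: -1/7254 - √33/3 ≈ -1.9150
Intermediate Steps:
X = -√33/9 (X = -√(2 + 31)/9 = -√33/9 ≈ -0.63828)
m(P) = -3*P (m(P) = P + P*(-4) = P - 4*P = -3*P)
1/(-234*31) - m(X) = 1/(-234*31) - (-3)*(-√33/9) = 1/(-7254) - √33/3 = -1/7254 - √33/3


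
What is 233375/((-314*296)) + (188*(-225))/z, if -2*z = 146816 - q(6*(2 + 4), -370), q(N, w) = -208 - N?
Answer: -146983695/75935248 ≈ -1.9356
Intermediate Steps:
z = -73530 (z = -(146816 - (-208 - 6*(2 + 4)))/2 = -(146816 - (-208 - 6*6))/2 = -(146816 - (-208 - 1*36))/2 = -(146816 - (-208 - 36))/2 = -(146816 - 1*(-244))/2 = -(146816 + 244)/2 = -1/2*147060 = -73530)
233375/((-314*296)) + (188*(-225))/z = 233375/((-314*296)) + (188*(-225))/(-73530) = 233375/(-92944) - 42300*(-1/73530) = 233375*(-1/92944) + 470/817 = -233375/92944 + 470/817 = -146983695/75935248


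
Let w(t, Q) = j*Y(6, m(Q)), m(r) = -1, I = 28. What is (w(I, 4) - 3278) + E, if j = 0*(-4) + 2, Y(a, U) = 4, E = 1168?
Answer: -2102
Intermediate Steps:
j = 2 (j = 0 + 2 = 2)
w(t, Q) = 8 (w(t, Q) = 2*4 = 8)
(w(I, 4) - 3278) + E = (8 - 3278) + 1168 = -3270 + 1168 = -2102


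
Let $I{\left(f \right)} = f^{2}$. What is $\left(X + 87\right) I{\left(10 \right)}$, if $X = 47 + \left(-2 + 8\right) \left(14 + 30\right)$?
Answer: $39800$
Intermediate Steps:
$X = 311$ ($X = 47 + 6 \cdot 44 = 47 + 264 = 311$)
$\left(X + 87\right) I{\left(10 \right)} = \left(311 + 87\right) 10^{2} = 398 \cdot 100 = 39800$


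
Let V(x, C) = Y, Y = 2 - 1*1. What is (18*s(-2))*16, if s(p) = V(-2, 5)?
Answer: 288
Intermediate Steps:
Y = 1 (Y = 2 - 1 = 1)
V(x, C) = 1
s(p) = 1
(18*s(-2))*16 = (18*1)*16 = 18*16 = 288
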